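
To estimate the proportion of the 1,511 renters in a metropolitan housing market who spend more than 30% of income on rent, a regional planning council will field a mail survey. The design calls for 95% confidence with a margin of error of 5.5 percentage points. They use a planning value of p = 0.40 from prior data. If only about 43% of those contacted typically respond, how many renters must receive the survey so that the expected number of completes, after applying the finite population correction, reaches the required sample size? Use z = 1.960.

591

Completed interviews needed (unadjusted): n₀ = 1.960² × 0.2400 / 0.055² ≈ 304.79 → 305.
FPC for N = 1,511: n = 305 / (1 + 304/1511) = 305 / 1.2012 ≈ 253.91 → 254.
At a 43% response rate, contacts needed = 254 / 0.43 ≈ 590.70 → 591.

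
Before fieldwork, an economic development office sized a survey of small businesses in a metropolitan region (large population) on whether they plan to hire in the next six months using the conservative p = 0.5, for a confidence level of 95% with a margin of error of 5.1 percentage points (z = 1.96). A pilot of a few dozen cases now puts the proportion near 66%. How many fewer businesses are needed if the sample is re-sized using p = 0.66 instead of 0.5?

Conservative (p = 0.5): n = 1.96² × 0.25 / 0.051² ≈ 369.24 → 370.
Using p = 0.66: p(1−p) = 0.2244, so n = 1.96² × 0.2244 / 0.051² ≈ 331.43 → 332.
Reduction: 370 − 332 = 38.

38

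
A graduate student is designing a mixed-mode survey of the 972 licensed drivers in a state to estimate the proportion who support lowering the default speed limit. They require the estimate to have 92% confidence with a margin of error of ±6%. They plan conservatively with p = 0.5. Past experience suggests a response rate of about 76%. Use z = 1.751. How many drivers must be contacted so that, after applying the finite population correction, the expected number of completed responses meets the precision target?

Completed interviews needed (unadjusted): n₀ = 1.751² × 0.2500 / 0.060² ≈ 212.92 → 213.
FPC for N = 972: n = 213 / (1 + 212/972) = 213 / 1.2181 ≈ 174.86 → 175.
At a 76% response rate, contacts needed = 175 / 0.76 ≈ 230.26 → 231.

231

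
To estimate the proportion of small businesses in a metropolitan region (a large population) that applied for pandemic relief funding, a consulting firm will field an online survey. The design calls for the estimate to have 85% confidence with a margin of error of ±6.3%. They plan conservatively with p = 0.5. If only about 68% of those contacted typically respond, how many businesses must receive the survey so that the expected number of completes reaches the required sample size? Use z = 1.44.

193

Completed interviews needed: n₀ = 1.44² × 0.2500 / 0.063² ≈ 130.61 → 131.
At a 68% response rate, contacts needed = 131 / 0.68 ≈ 192.65 → 193.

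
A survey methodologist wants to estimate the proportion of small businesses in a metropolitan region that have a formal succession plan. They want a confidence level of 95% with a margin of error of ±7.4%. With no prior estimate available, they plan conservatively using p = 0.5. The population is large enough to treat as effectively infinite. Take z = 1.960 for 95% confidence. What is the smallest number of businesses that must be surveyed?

With p = 0.5, p(1−p) = 0.25.
n = z²·p(1−p)/E² = 1.960² × 0.2500 / 0.074² = 3.8416 × 0.2500 / 0.005476 ≈ 175.38.
Rounding up gives n = 176.

176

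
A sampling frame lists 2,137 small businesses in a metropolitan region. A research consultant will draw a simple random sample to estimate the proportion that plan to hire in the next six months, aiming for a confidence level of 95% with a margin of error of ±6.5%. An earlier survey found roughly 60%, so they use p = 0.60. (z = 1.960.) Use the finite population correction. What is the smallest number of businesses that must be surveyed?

199

Unadjusted: n₀ = 1.960² × 0.60 × 0.40 / 0.065² ≈ 218.22, so n₀ = 219.
Finite population correction with N = 2,137: n = n₀ / (1 + (n₀−1)/N) = 219 / (1 + 218/2137) = 219 / 1.1020 ≈ 198.73.
Rounding up, n = 199.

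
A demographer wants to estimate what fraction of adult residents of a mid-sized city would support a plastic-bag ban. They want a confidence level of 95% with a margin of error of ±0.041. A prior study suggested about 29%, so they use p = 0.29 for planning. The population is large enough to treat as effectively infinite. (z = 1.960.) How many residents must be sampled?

With p = 0.29, p(1−p) = 0.2059.
n = z²·p(1−p)/E² = 1.960² × 0.2059 / 0.041² = 3.8416 × 0.2059 / 0.001681 ≈ 470.54.
Rounding up gives n = 471.

471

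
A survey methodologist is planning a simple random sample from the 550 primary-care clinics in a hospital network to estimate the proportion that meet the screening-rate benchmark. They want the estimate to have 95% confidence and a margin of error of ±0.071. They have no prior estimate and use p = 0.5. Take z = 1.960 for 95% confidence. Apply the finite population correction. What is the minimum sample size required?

142

Unadjusted: n₀ = 1.960² × 0.50 × 0.50 / 0.071² ≈ 190.52, so n₀ = 191.
Finite population correction with N = 550: n = n₀ / (1 + (n₀−1)/N) = 191 / (1 + 190/550) = 191 / 1.3455 ≈ 141.96.
Rounding up, n = 142.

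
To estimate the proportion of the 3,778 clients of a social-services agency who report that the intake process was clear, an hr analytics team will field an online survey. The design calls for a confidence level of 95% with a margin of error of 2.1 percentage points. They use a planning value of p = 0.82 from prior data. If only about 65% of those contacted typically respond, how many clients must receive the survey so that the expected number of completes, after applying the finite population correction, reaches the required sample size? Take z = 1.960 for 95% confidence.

Completed interviews needed (unadjusted): n₀ = 1.960² × 0.1476 / 0.021² ≈ 1285.76 → 1286.
FPC for N = 3,778: n = 1286 / (1 + 1285/3778) = 1286 / 1.3401 ≈ 959.61 → 960.
At a 65% response rate, contacts needed = 960 / 0.65 ≈ 1476.92 → 1477.

1477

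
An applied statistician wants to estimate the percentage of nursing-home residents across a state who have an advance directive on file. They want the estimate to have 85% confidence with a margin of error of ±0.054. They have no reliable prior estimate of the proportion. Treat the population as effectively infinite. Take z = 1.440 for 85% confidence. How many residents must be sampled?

178

With no prior estimate, use p = 0.5, giving p(1−p) = 0.25.
n = z²·p(1−p)/E² = 1.440² × 0.2500 / 0.054² = 2.0736 × 0.2500 / 0.002916 ≈ 177.78.
Rounding up gives n = 178.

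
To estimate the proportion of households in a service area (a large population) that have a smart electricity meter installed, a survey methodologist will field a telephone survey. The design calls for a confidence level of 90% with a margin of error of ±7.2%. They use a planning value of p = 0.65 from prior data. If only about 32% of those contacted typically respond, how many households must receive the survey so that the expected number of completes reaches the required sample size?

372

For 90% confidence, z = 1.645.
Completed interviews needed: n₀ = 1.645² × 0.2275 / 0.072² ≈ 118.75 → 119.
At a 32% response rate, contacts needed = 119 / 0.32 ≈ 371.88 → 372.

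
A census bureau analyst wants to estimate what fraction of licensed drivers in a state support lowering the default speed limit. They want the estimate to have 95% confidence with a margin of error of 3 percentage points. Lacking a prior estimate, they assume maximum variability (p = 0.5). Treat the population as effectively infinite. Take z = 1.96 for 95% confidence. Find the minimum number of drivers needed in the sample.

1068

With p = 0.5, p(1−p) = 0.25.
n = z²·p(1−p)/E² = 1.96² × 0.2500 / 0.030² = 3.8416 × 0.2500 / 0.000900 ≈ 1067.11.
Rounding up gives n = 1068.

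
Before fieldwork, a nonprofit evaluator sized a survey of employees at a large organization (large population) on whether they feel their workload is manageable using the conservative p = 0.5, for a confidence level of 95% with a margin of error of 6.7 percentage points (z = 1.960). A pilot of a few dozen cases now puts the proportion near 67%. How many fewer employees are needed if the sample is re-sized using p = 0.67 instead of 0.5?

24

Conservative (p = 0.5): n = 1.960² × 0.25 / 0.067² ≈ 213.95 → 214.
Using p = 0.67: p(1−p) = 0.2211, so n = 1.960² × 0.2211 / 0.067² ≈ 189.21 → 190.
Reduction: 214 − 190 = 24.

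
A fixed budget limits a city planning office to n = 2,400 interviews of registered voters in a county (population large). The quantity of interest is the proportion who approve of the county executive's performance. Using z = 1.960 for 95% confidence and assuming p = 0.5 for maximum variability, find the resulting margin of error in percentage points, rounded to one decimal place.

SE(p̂) = √[p(1−p)/n] = √[0.2500/2400] = 0.01021.
E = z × SE = 1.960 × 0.01021 = 0.02000, or 2.0 percentage points.

2.0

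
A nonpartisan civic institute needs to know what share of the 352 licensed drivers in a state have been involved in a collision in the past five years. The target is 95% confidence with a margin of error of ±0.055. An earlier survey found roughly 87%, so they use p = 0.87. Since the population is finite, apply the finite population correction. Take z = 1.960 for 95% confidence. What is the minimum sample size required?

103

Unadjusted: n₀ = 1.960² × 0.87 × 0.13 / 0.055² ≈ 143.63, so n₀ = 144.
Finite population correction with N = 352: n = n₀ / (1 + (n₀−1)/N) = 144 / (1 + 143/352) = 144 / 1.4062 ≈ 102.40.
Rounding up, n = 103.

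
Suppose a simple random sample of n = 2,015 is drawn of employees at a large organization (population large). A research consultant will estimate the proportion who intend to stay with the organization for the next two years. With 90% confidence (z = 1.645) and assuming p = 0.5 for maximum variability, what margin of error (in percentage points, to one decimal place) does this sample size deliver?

1.8

SE(p̂) = √[p(1−p)/n] = √[0.2500/2015] = 0.01114.
E = z × SE = 1.645 × 0.01114 = 0.01832, or 1.8 percentage points.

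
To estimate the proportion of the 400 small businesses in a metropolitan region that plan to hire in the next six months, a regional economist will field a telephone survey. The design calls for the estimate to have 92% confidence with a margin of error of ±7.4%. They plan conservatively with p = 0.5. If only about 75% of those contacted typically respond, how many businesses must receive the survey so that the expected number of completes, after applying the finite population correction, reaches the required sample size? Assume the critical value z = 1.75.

139

Completed interviews needed (unadjusted): n₀ = 1.75² × 0.2500 / 0.074² ≈ 139.81 → 140.
FPC for N = 400: n = 140 / (1 + 139/400) = 140 / 1.3475 ≈ 103.90 → 104.
At a 75% response rate, contacts needed = 104 / 0.75 ≈ 138.67 → 139.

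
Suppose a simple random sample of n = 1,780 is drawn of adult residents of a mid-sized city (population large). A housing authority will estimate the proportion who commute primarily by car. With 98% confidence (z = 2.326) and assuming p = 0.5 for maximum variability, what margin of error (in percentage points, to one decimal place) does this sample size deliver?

2.8

SE(p̂) = √[p(1−p)/n] = √[0.2500/1780] = 0.01185.
E = z × SE = 2.326 × 0.01185 = 0.02757, or 2.8 percentage points.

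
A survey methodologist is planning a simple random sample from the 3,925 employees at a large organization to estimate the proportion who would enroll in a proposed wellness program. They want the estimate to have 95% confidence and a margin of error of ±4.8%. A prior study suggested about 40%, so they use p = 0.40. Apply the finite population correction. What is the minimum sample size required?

364

For 95% confidence, z = 1.960.
Unadjusted: n₀ = 1.960² × 0.40 × 0.60 / 0.048² ≈ 400.17, so n₀ = 401.
Finite population correction with N = 3,925: n = n₀ / (1 + (n₀−1)/N) = 401 / (1 + 400/3925) = 401 / 1.1019 ≈ 363.91.
Rounding up, n = 364.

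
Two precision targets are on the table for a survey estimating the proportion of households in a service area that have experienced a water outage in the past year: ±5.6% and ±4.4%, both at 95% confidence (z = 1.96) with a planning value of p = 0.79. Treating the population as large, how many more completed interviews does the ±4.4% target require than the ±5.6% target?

At ±5.6%: n = 1.96² × 0.1659 / 0.056² ≈ 203.23 → 204.
At ±4.4%: n = 1.96² × 0.1659 / 0.044² ≈ 329.19 → 330.
Additional respondents: 330 − 204 = 126.

126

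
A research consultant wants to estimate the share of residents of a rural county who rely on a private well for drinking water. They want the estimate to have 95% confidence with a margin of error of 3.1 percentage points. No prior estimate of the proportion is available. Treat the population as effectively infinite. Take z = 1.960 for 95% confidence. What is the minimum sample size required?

1000

With no prior estimate, use p = 0.5, giving p(1−p) = 0.25.
n = z²·p(1−p)/E² = 1.960² × 0.2500 / 0.031² = 3.8416 × 0.2500 / 0.000961 ≈ 999.38.
Rounding up gives n = 1000.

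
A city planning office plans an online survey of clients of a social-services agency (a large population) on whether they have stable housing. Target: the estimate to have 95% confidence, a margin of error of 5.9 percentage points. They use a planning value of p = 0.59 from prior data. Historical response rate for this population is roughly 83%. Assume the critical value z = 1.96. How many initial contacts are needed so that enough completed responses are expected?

322

Completed interviews needed: n₀ = 1.96² × 0.2419 / 0.059² ≈ 266.96 → 267.
At an 83% response rate, contacts needed = 267 / 0.83 ≈ 321.69 → 322.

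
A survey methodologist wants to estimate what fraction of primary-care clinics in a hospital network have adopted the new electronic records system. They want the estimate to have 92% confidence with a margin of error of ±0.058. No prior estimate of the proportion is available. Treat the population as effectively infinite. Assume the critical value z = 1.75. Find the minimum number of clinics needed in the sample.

With no prior estimate, use p = 0.5, giving p(1−p) = 0.25.
n = z²·p(1−p)/E² = 1.75² × 0.2500 / 0.058² = 3.0625 × 0.2500 / 0.003364 ≈ 227.59.
Rounding up gives n = 228.

228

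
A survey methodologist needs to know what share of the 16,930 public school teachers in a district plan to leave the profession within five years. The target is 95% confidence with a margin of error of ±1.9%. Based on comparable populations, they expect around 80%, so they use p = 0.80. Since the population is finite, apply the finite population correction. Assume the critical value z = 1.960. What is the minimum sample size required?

Unadjusted: n₀ = 1.960² × 0.80 × 0.20 / 0.019² ≈ 1702.65, so n₀ = 1703.
Finite population correction with N = 16,930: n = n₀ / (1 + (n₀−1)/N) = 1703 / (1 + 1702/16930) = 1703 / 1.1005 ≈ 1547.43.
Rounding up, n = 1548.

1548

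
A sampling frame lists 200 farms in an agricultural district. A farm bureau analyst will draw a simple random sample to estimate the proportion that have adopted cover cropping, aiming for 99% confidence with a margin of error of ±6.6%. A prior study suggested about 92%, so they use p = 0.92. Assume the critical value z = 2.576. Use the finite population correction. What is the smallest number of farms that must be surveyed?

73

Unadjusted: n₀ = 2.576² × 0.92 × 0.08 / 0.066² ≈ 112.12, so n₀ = 113.
Finite population correction with N = 200: n = n₀ / (1 + (n₀−1)/N) = 113 / (1 + 112/200) = 113 / 1.5600 ≈ 72.44.
Rounding up, n = 73.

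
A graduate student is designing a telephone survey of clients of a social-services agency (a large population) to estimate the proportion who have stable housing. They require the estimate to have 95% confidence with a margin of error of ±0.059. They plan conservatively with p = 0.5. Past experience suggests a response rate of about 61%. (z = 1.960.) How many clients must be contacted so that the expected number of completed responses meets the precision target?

Completed interviews needed: n₀ = 1.960² × 0.2500 / 0.059² ≈ 275.90 → 276.
At a 61% response rate, contacts needed = 276 / 0.61 ≈ 452.46 → 453.

453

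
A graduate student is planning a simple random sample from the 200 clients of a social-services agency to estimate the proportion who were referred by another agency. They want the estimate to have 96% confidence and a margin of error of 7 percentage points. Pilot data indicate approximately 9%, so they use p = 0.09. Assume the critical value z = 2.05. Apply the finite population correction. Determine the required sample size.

53

Unadjusted: n₀ = 2.05² × 0.09 × 0.91 / 0.070² ≈ 70.24, so n₀ = 71.
Finite population correction with N = 200: n = n₀ / (1 + (n₀−1)/N) = 71 / (1 + 70/200) = 71 / 1.3500 ≈ 52.59.
Rounding up, n = 53.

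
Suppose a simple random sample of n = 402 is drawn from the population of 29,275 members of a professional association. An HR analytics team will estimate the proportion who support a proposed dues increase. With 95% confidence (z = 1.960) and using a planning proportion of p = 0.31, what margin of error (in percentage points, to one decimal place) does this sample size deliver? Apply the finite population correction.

4.5

Finite-population factor: (N−n)/(N−1) = (29275−402)/(29275−1) = 0.9863.
SE(p̂) = √[p(1−p)/n · (N−n)/(N−1)] = √[0.2139/402 × 0.9863] = 0.02291.
E = z × SE = 1.960 × 0.02291 = 0.04490 ≈ 4.5 percentage points.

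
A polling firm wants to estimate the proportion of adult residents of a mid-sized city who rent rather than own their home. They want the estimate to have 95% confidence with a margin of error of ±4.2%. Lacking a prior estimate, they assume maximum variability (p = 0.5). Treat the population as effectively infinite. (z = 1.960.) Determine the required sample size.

545

With p = 0.5, p(1−p) = 0.25.
n = z²·p(1−p)/E² = 1.960² × 0.2500 / 0.042² = 3.8416 × 0.2500 / 0.001764 ≈ 544.44.
Rounding up gives n = 545.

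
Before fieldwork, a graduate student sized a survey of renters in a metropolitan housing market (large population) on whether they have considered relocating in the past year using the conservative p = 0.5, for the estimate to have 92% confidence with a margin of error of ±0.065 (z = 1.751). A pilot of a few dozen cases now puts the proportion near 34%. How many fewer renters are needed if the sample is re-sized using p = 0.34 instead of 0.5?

Conservative (p = 0.5): n = 1.751² × 0.25 / 0.065² ≈ 181.42 → 182.
Using p = 0.34: p(1−p) = 0.2244, so n = 1.751² × 0.2244 / 0.065² ≈ 162.84 → 163.
Reduction: 182 − 163 = 19.

19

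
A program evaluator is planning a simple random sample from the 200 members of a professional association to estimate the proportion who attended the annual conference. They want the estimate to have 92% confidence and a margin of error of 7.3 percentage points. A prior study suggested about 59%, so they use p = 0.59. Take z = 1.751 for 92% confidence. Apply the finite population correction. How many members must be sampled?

Unadjusted: n₀ = 1.751² × 0.59 × 0.41 / 0.073² ≈ 139.18, so n₀ = 140.
Finite population correction with N = 200: n = n₀ / (1 + (n₀−1)/N) = 140 / (1 + 139/200) = 140 / 1.6950 ≈ 82.60.
Rounding up, n = 83.

83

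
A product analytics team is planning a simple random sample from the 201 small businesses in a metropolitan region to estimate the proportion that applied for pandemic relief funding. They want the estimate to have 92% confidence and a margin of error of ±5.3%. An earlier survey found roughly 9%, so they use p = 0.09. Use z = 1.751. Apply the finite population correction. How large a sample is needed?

Unadjusted: n₀ = 1.751² × 0.09 × 0.91 / 0.053² ≈ 89.39, so n₀ = 90.
Finite population correction with N = 201: n = n₀ / (1 + (n₀−1)/N) = 90 / (1 + 89/201) = 90 / 1.4428 ≈ 62.38.
Rounding up, n = 63.

63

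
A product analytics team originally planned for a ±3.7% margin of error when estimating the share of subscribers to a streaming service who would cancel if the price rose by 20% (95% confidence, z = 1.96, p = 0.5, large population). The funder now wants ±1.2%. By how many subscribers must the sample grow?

5968

At ±3.7%: n = 1.96² × 0.2500 / 0.037² ≈ 701.53 → 702.
At ±1.2%: n = 1.96² × 0.2500 / 0.012² ≈ 6669.44 → 6670.
Additional respondents: 6670 − 702 = 5968.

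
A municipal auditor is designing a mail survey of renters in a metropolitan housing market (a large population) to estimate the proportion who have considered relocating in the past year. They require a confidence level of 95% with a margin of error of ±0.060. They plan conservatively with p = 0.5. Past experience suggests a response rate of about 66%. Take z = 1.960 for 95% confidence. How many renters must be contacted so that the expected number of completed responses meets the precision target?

405

Completed interviews needed: n₀ = 1.960² × 0.2500 / 0.060² ≈ 266.78 → 267.
At a 66% response rate, contacts needed = 267 / 0.66 ≈ 404.55 → 405.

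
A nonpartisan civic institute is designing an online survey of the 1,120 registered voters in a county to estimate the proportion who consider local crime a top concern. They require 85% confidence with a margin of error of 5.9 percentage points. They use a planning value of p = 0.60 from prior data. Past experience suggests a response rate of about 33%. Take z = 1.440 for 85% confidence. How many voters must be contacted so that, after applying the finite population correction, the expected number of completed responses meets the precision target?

385

Completed interviews needed (unadjusted): n₀ = 1.440² × 0.2400 / 0.059² ≈ 142.97 → 143.
FPC for N = 1,120: n = 143 / (1 + 142/1120) = 143 / 1.1268 ≈ 126.91 → 127.
At a 33% response rate, contacts needed = 127 / 0.33 ≈ 384.85 → 385.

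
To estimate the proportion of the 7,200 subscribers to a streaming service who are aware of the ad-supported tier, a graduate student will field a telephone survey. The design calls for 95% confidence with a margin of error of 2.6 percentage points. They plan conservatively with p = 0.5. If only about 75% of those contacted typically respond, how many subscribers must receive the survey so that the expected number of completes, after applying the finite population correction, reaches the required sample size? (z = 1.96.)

Completed interviews needed (unadjusted): n₀ = 1.96² × 0.2500 / 0.026² ≈ 1420.71 → 1421.
FPC for N = 7,200: n = 1421 / (1 + 1420/7200) = 1421 / 1.1972 ≈ 1186.91 → 1187.
At a 75% response rate, contacts needed = 1187 / 0.75 ≈ 1582.67 → 1583.

1583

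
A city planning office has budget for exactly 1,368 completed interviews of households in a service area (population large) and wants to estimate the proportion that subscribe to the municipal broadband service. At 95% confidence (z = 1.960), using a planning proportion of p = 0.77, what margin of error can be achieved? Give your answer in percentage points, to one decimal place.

2.2

SE(p̂) = √[p(1−p)/n] = √[0.1771/1368] = 0.01138.
E = z × SE = 1.960 × 0.01138 = 0.02230, or 2.2 percentage points.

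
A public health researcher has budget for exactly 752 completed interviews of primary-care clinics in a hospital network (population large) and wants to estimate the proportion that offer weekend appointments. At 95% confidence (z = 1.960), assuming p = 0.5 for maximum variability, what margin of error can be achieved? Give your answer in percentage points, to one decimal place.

3.6

SE(p̂) = √[p(1−p)/n] = √[0.2500/752] = 0.01823.
E = z × SE = 1.960 × 0.01823 = 0.03574, or 3.6 percentage points.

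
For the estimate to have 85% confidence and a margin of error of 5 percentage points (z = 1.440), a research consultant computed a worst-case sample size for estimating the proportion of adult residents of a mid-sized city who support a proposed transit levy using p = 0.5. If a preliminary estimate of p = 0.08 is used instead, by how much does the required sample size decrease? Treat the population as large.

Conservative (p = 0.5): n = 1.440² × 0.25 / 0.050² ≈ 207.36 → 208.
Using p = 0.08: p(1−p) = 0.0736, so n = 1.440² × 0.0736 / 0.050² ≈ 61.05 → 62.
Reduction: 208 − 62 = 146.

146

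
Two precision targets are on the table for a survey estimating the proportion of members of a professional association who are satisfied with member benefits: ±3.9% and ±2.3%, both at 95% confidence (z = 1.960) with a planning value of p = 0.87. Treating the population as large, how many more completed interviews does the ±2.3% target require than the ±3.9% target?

At ±3.9%: n = 1.960² × 0.1131 / 0.039² ≈ 285.66 → 286.
At ±2.3%: n = 1.960² × 0.1131 / 0.023² ≈ 821.33 → 822.
Additional respondents: 822 − 286 = 536.

536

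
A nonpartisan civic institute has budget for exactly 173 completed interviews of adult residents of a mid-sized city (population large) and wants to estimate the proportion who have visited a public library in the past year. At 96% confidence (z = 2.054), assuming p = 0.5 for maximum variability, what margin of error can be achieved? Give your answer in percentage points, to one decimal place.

SE(p̂) = √[p(1−p)/n] = √[0.2500/173] = 0.03801.
E = z × SE = 2.054 × 0.03801 = 0.07808, or 7.8 percentage points.

7.8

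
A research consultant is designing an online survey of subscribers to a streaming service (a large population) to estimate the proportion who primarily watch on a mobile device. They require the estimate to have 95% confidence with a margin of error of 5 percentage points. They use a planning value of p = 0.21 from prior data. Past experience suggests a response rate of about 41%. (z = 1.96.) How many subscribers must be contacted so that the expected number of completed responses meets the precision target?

Completed interviews needed: n₀ = 1.96² × 0.1659 / 0.050² ≈ 254.93 → 255.
At a 41% response rate, contacts needed = 255 / 0.41 ≈ 621.95 → 622.

622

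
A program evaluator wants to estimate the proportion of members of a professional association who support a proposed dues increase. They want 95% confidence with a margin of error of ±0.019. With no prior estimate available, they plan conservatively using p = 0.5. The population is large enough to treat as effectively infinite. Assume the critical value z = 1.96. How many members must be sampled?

With p = 0.5, p(1−p) = 0.25.
n = z²·p(1−p)/E² = 1.96² × 0.2500 / 0.019² = 3.8416 × 0.2500 / 0.000361 ≈ 2660.39.
Rounding up gives n = 2661.

2661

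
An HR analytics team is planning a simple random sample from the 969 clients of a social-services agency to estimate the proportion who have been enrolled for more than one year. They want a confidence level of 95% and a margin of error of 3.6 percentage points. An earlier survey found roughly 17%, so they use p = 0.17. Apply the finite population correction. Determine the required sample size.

293

For 95% confidence, z = 1.960.
Unadjusted: n₀ = 1.960² × 0.17 × 0.83 / 0.036² ≈ 418.25, so n₀ = 419.
Finite population correction with N = 969: n = n₀ / (1 + (n₀−1)/N) = 419 / (1 + 418/969) = 419 / 1.4314 ≈ 292.73.
Rounding up, n = 293.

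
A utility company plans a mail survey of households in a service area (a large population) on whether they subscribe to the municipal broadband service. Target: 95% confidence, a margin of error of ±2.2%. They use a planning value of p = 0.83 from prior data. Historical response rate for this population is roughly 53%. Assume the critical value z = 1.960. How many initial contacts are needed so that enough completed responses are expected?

Completed interviews needed: n₀ = 1.960² × 0.1411 / 0.022² ≈ 1119.94 → 1120.
At a 53% response rate, contacts needed = 1120 / 0.53 ≈ 2113.21 → 2114.

2114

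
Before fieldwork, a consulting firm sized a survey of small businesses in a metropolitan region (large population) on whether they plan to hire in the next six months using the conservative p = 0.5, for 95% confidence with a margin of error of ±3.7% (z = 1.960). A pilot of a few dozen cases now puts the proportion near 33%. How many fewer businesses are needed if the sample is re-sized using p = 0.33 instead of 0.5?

81

Conservative (p = 0.5): n = 1.960² × 0.25 / 0.037² ≈ 701.53 → 702.
Using p = 0.33: p(1−p) = 0.2211, so n = 1.960² × 0.2211 / 0.037² ≈ 620.44 → 621.
Reduction: 702 − 621 = 81.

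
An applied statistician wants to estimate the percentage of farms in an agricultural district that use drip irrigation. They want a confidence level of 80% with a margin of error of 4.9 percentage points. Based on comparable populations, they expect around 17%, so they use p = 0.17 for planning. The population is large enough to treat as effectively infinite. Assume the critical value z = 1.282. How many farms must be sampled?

With p = 0.17, p(1−p) = 0.1411.
n = z²·p(1−p)/E² = 1.282² × 0.1411 / 0.049² = 1.6435 × 0.1411 / 0.002401 ≈ 96.59.
Rounding up gives n = 97.

97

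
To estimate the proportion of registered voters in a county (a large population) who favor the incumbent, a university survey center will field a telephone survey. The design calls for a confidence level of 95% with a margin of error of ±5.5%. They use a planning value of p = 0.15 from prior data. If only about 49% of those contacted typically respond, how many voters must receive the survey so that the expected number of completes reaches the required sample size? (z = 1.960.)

Completed interviews needed: n₀ = 1.960² × 0.1275 / 0.055² ≈ 161.92 → 162.
At a 49% response rate, contacts needed = 162 / 0.49 ≈ 330.61 → 331.

331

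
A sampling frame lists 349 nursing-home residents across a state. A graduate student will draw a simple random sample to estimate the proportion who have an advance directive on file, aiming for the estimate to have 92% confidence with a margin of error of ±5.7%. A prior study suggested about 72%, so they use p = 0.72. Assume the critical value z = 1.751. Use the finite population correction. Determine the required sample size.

124

Unadjusted: n₀ = 1.751² × 0.72 × 0.28 / 0.057² ≈ 190.24, so n₀ = 191.
Finite population correction with N = 349: n = n₀ / (1 + (n₀−1)/N) = 191 / (1 + 190/349) = 191 / 1.5444 ≈ 123.67.
Rounding up, n = 124.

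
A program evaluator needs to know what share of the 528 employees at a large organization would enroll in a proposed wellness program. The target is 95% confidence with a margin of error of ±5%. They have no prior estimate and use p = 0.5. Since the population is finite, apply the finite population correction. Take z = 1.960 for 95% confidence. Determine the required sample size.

Unadjusted: n₀ = 1.960² × 0.50 × 0.50 / 0.050² ≈ 384.16, so n₀ = 385.
Finite population correction with N = 528: n = n₀ / (1 + (n₀−1)/N) = 385 / (1 + 384/528) = 385 / 1.7273 ≈ 222.89.
Rounding up, n = 223.

223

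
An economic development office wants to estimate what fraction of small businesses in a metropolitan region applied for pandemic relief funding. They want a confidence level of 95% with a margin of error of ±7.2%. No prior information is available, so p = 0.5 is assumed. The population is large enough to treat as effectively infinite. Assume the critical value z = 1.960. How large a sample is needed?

With p = 0.5, p(1−p) = 0.25.
n = z²·p(1−p)/E² = 1.960² × 0.2500 / 0.072² = 3.8416 × 0.2500 / 0.005184 ≈ 185.26.
Rounding up gives n = 186.

186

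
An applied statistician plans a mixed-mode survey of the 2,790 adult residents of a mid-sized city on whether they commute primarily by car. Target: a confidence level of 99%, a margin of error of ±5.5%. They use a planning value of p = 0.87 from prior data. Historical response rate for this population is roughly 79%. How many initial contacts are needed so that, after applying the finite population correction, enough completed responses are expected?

290

For 99% confidence, z = 2.58.
Completed interviews needed (unadjusted): n₀ = 2.58² × 0.1131 / 0.055² ≈ 248.87 → 249.
FPC for N = 2,790: n = 249 / (1 + 248/2790) = 249 / 1.0889 ≈ 228.67 → 229.
At a 79% response rate, contacts needed = 229 / 0.79 ≈ 289.87 → 290.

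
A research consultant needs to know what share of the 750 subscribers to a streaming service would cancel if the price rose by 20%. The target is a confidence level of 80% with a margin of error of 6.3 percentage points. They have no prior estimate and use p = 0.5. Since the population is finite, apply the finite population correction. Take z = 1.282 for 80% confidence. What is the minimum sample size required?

Unadjusted: n₀ = 1.282² × 0.50 × 0.50 / 0.063² ≈ 103.52, so n₀ = 104.
Finite population correction with N = 750: n = n₀ / (1 + (n₀−1)/N) = 104 / (1 + 103/750) = 104 / 1.1373 ≈ 91.44.
Rounding up, n = 92.

92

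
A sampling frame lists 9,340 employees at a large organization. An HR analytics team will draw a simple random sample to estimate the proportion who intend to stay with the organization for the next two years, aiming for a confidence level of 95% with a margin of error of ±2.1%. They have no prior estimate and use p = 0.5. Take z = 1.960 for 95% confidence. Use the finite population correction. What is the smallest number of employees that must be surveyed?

Unadjusted: n₀ = 1.960² × 0.50 × 0.50 / 0.021² ≈ 2177.78, so n₀ = 2178.
Finite population correction with N = 9,340: n = n₀ / (1 + (n₀−1)/N) = 2178 / (1 + 2177/9340) = 2178 / 1.2331 ≈ 1766.30.
Rounding up, n = 1767.

1767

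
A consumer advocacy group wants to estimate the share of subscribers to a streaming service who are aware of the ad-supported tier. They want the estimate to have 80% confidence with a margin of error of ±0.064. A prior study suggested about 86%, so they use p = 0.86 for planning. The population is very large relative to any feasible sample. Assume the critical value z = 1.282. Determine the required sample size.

49

With p = 0.86, p(1−p) = 0.1204.
n = z²·p(1−p)/E² = 1.282² × 0.1204 / 0.064² = 1.6435 × 0.1204 / 0.004096 ≈ 48.31.
Rounding up gives n = 49.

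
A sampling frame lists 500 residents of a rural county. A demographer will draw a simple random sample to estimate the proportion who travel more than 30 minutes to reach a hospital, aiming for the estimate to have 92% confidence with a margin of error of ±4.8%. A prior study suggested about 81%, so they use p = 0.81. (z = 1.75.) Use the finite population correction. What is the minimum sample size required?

Unadjusted: n₀ = 1.75² × 0.81 × 0.19 / 0.048² ≈ 204.57, so n₀ = 205.
Finite population correction with N = 500: n = n₀ / (1 + (n₀−1)/N) = 205 / (1 + 204/500) = 205 / 1.4080 ≈ 145.60.
Rounding up, n = 146.

146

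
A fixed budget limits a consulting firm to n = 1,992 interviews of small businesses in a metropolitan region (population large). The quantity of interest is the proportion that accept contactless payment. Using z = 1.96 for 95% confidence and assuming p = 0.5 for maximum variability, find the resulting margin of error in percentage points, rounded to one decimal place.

SE(p̂) = √[p(1−p)/n] = √[0.2500/1992] = 0.01120.
E = z × SE = 1.96 × 0.01120 = 0.02196, or 2.2 percentage points.

2.2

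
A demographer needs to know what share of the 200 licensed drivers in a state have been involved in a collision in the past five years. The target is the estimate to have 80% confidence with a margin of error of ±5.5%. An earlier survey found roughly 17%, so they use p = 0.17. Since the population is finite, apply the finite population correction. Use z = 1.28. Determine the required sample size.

56

Unadjusted: n₀ = 1.28² × 0.17 × 0.83 / 0.055² ≈ 76.42, so n₀ = 77.
Finite population correction with N = 200: n = n₀ / (1 + (n₀−1)/N) = 77 / (1 + 76/200) = 77 / 1.3800 ≈ 55.80.
Rounding up, n = 56.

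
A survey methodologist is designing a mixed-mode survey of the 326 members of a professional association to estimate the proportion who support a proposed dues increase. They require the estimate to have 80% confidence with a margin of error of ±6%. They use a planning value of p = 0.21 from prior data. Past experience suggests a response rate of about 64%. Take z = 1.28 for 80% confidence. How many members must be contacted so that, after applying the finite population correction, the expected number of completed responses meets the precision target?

Completed interviews needed (unadjusted): n₀ = 1.28² × 0.1659 / 0.060² ≈ 75.50 → 76.
FPC for N = 326: n = 76 / (1 + 75/326) = 76 / 1.2301 ≈ 61.79 → 62.
At a 64% response rate, contacts needed = 62 / 0.64 ≈ 96.88 → 97.

97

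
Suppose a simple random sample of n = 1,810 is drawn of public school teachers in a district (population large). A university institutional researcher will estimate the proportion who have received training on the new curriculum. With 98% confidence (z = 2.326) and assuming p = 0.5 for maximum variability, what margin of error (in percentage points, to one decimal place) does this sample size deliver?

SE(p̂) = √[p(1−p)/n] = √[0.2500/1810] = 0.01175.
E = z × SE = 2.326 × 0.01175 = 0.02734, or 2.7 percentage points.

2.7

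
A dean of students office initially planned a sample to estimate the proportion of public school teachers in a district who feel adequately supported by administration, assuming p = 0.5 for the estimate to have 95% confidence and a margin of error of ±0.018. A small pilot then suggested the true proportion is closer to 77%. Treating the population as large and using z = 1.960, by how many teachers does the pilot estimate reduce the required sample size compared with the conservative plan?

Conservative (p = 0.5): n = 1.960² × 0.25 / 0.018² ≈ 2964.20 → 2965.
Using p = 0.77: p(1−p) = 0.1771, so n = 1.960² × 0.1771 / 0.018² ≈ 2099.84 → 2100.
Reduction: 2965 − 2100 = 865.

865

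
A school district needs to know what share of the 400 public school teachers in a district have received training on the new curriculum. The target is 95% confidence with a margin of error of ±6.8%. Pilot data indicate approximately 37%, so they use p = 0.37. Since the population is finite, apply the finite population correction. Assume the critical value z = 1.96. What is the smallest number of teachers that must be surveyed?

Unadjusted: n₀ = 1.96² × 0.37 × 0.63 / 0.068² ≈ 193.66, so n₀ = 194.
Finite population correction with N = 400: n = n₀ / (1 + (n₀−1)/N) = 194 / (1 + 193/400) = 194 / 1.4825 ≈ 130.86.
Rounding up, n = 131.

131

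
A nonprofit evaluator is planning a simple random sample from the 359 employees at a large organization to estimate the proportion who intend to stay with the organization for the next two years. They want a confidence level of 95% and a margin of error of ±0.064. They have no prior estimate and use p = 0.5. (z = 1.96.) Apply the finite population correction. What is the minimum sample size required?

143

Unadjusted: n₀ = 1.96² × 0.50 × 0.50 / 0.064² ≈ 234.47, so n₀ = 235.
Finite population correction with N = 359: n = n₀ / (1 + (n₀−1)/N) = 235 / (1 + 234/359) = 235 / 1.6518 ≈ 142.27.
Rounding up, n = 143.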